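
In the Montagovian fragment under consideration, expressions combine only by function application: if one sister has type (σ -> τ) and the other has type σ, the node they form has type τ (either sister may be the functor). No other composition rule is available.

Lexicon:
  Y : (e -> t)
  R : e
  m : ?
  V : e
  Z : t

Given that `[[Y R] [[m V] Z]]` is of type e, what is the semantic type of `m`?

(e -> (t -> (t -> e)))

[[Y R] [[m V] Z]] must have type e. The sister [Y R] has type t; that is not a function onto e, so [[m V] Z] must be the functor, of type (t -> e).
[[m V] Z] must have type (t -> e). The sister Z has type t; that is not a function onto (t -> e), so [m V] must be the functor, of type (t -> (t -> e)).
[m V] must have type (t -> (t -> e)). The sister V has type e; that is not a function onto (t -> (t -> e)), so m must be the functor, of type (e -> (t -> (t -> e))).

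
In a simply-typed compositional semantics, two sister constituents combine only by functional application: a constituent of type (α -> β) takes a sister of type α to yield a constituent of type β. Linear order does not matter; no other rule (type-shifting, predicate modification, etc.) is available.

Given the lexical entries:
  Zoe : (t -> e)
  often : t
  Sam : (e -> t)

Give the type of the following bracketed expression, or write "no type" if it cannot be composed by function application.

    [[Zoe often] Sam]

[Zoe often] — Zoe of type (t -> e) combines with often of type t: type e.
[[Zoe often] Sam] — Sam of type (e -> t) combines with [Zoe often] of type e: type t.

t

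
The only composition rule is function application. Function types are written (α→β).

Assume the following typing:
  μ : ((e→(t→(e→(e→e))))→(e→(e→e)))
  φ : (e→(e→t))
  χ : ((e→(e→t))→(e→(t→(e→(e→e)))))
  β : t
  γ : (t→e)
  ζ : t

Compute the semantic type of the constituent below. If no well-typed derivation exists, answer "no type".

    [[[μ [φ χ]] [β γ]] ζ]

[φ χ]: functor χ : ((e→(e→t))→(e→(t→(e→(e→e))))), argument φ : (e→(e→t)); result (e→(t→(e→(e→e)))).
[μ [φ χ]]: functor μ : ((e→(t→(e→(e→e))))→(e→(e→e))), argument [φ χ] : (e→(t→(e→(e→e)))); result (e→(e→e)).
[β γ]: functor γ : (t→e), argument β : t; result e.
[[μ [φ χ]] [β γ]]: functor [μ [φ χ]] : (e→(e→e)), argument [β γ] : e; result (e→e).
[[[μ [φ χ]] [β γ]] ζ]: (e→e) and t cannot combine by function application — type clash.

no type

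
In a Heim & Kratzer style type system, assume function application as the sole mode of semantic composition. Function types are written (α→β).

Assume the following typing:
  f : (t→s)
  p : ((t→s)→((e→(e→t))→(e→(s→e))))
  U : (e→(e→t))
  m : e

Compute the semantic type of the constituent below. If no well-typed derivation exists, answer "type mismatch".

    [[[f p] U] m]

(s→e)

[f p]: p is ((t→s)→((e→(e→t))→(e→(s→e)))), f is (t→s); result ((e→(e→t))→(e→(s→e))).
[[f p] U]: [f p] is ((e→(e→t))→(e→(s→e))), U is (e→(e→t)); result (e→(s→e)).
[[[f p] U] m]: [[f p] U] is (e→(s→e)), m is e; result (s→e).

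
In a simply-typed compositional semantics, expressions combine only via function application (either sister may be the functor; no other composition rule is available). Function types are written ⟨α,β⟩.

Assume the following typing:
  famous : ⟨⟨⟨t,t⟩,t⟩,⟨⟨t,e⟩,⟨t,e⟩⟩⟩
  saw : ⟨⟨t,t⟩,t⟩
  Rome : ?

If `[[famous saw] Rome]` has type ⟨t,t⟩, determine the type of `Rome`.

At [[famous saw] Rome] (required: ⟨t,t⟩): [famous saw] is ⟨⟨t,e⟩,⟨t,e⟩⟩, which is not a function with range ⟨t,t⟩; hence Rome is the functor — type ⟨⟨⟨t,e⟩,⟨t,e⟩⟩,⟨t,t⟩⟩.

⟨⟨⟨t,e⟩,⟨t,e⟩⟩,⟨t,t⟩⟩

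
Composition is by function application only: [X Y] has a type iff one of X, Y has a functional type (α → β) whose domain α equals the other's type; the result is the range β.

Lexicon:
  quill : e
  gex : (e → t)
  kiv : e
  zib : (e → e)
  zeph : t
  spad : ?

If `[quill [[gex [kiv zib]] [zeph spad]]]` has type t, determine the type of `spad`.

(t → (t → (e → t)))

[quill [[gex [kiv zib]] [zeph spad]]] is required to be t. quill : e cannot yield t as functor, so [[gex [kiv zib]] [zeph spad]] : (e → t).
[[gex [kiv zib]] [zeph spad]] is required to be (e → t). [gex [kiv zib]] : t cannot yield (e → t) as functor, so [zeph spad] : (t → (e → t)).
[zeph spad] is required to be (t → (e → t)). zeph : t cannot yield (t → (e → t)) as functor, so spad : (t → (t → (e → t))).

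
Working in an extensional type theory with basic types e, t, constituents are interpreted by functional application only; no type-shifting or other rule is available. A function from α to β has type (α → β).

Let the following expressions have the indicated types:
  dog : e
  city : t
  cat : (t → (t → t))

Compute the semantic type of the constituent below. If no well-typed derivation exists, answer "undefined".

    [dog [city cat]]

[city cat]: (t → (t → t)) applied to t yields (t → t).
At [dog [city cat]]: neither e nor (t → t) can take the other as argument; the node is ill-typed.

undefined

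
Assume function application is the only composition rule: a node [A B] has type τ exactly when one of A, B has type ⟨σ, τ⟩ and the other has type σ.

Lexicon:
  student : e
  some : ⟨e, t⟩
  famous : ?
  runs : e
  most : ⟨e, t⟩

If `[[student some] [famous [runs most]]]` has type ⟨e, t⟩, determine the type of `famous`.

At [[student some] [famous [runs most]]] (required: ⟨e, t⟩): [student some] is t, which is not a function with range ⟨e, t⟩; hence [famous [runs most]] is the functor — type ⟨t, ⟨e, t⟩⟩.
At [famous [runs most]] (required: ⟨t, ⟨e, t⟩⟩): [runs most] is t, which is not a function with range ⟨t, ⟨e, t⟩⟩; hence famous is the functor — type ⟨t, ⟨t, ⟨e, t⟩⟩⟩.

⟨t, ⟨t, ⟨e, t⟩⟩⟩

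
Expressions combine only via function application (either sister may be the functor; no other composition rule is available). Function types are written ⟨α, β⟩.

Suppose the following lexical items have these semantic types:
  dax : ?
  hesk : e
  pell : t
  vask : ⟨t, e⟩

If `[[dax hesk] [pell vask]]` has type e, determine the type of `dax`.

[[dax hesk] [pell vask]] must have type e. The sister [pell vask] has type e; that is not a function onto e, so [dax hesk] must be the functor, of type ⟨e, e⟩.
[dax hesk] must have type ⟨e, e⟩. The sister hesk has type e; that is not a function onto ⟨e, e⟩, so dax must be the functor, of type ⟨e, ⟨e, e⟩⟩.

⟨e, ⟨e, e⟩⟩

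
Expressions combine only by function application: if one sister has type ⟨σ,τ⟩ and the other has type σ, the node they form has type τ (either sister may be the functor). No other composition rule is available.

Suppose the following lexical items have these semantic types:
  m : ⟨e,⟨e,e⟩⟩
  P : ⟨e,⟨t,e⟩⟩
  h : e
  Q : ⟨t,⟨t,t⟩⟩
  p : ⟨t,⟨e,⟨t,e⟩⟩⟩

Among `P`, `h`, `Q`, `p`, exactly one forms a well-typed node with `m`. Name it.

h

P : ⟨e,⟨t,e⟩⟩ — does not combine with m.
h — combines: m : ⟨e,⟨e,e⟩⟩ takes h : e as argument, giving ⟨e,e⟩.
Q : ⟨t,⟨t,t⟩⟩ — does not combine with m.
p : ⟨t,⟨e,⟨t,e⟩⟩⟩ — does not combine with m.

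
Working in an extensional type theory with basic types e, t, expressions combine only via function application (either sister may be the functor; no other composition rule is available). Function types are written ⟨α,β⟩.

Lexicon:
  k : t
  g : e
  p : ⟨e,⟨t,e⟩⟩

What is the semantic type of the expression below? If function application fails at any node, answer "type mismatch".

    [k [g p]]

e

[g p]: functor p : ⟨e,⟨t,e⟩⟩, argument g : e; result ⟨t,e⟩.
[k [g p]]: functor [g p] : ⟨t,e⟩, argument k : t; result e.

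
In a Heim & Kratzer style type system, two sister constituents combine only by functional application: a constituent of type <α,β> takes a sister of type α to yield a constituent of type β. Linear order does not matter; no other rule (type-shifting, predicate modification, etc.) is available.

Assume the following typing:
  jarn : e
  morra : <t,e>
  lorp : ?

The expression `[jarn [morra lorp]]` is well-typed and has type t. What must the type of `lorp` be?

<<t,e>,<e,t>>

For [jarn [morra lorp]] to have type t with jarn of type e, [morra lorp] must be the function: [morra lorp] : <e,t>.
For [morra lorp] to have type <e,t> with morra of type <t,e>, lorp must be the function: lorp : <<t,e>,<e,t>>.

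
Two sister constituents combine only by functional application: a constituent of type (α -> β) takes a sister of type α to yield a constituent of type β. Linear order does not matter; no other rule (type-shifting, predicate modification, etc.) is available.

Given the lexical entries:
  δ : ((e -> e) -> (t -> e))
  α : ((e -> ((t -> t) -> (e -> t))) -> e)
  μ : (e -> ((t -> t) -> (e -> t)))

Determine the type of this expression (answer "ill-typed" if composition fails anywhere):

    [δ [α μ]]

[α μ]: functor α : ((e -> ((t -> t) -> (e -> t))) -> e), argument μ : (e -> ((t -> t) -> (e -> t))); result e.
[δ [α μ]]: ((e -> e) -> (t -> e)) and e cannot combine by function application — type clash.

ill-typed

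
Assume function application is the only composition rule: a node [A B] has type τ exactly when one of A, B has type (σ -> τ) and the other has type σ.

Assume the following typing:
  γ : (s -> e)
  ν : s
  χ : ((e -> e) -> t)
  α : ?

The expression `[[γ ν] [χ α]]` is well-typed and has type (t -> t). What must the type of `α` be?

(((e -> e) -> t) -> (e -> (t -> t)))

[[γ ν] [χ α]] must have type (t -> t). The sister [γ ν] has type e; that is not a function onto (t -> t), so [χ α] must be the functor, of type (e -> (t -> t)).
[χ α] must have type (e -> (t -> t)). The sister χ has type ((e -> e) -> t); that is not a function onto (e -> (t -> t)), so α must be the functor, of type (((e -> e) -> t) -> (e -> (t -> t))).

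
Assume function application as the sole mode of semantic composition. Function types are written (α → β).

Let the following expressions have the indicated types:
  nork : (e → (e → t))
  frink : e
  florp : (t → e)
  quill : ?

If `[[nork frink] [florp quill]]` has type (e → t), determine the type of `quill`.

((t → e) → ((e → t) → (e → t)))

For [[nork frink] [florp quill]] to have type (e → t) with [nork frink] of type (e → t), [florp quill] must be the function: [florp quill] : ((e → t) → (e → t)).
For [florp quill] to have type ((e → t) → (e → t)) with florp of type (t → e), quill must be the function: quill : ((t → e) → ((e → t) → (e → t))).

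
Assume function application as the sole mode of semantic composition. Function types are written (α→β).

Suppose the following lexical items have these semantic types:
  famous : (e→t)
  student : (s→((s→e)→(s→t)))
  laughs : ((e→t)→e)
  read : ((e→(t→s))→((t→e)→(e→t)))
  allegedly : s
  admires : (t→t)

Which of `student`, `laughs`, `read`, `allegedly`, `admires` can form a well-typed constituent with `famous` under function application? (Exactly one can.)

student : (s→((s→e)→(s→t))) — famous needs e; student needs s; neither fits.
laughs — combines: laughs : ((e→t)→e) takes famous : (e→t) as argument, giving e.
read : ((e→(t→s))→((t→e)→(e→t))) — famous needs e; read needs (e→(t→s)); neither fits.
allegedly : s — famous needs e; allegedly needs nothing (atomic); neither fits.
admires : (t→t) — famous needs e; admires needs t; neither fits.

laughs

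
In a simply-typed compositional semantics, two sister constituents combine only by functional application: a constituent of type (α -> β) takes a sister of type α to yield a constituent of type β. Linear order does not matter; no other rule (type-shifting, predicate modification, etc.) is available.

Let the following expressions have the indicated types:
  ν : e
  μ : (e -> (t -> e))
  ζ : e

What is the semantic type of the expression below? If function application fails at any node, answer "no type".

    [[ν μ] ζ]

no type

[ν μ]: μ is (e -> (t -> e)), ν is e; result (t -> e).
At [[ν μ] ζ]: neither (t -> e) nor e can take the other as argument; the node is ill-typed.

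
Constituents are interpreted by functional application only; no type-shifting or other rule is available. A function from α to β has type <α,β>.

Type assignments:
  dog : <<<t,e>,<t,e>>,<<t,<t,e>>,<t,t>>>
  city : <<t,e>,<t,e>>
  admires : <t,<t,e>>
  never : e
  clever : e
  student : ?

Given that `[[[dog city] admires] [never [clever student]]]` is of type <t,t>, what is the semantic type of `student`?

[[[dog city] admires] [never [clever student]]] is required to be <t,t>. [[dog city] admires] : <t,t> cannot yield <t,t> as functor, so [never [clever student]] : <<t,t>,<t,t>>.
[never [clever student]] is required to be <<t,t>,<t,t>>. never : e cannot yield <<t,t>,<t,t>> as functor, so [clever student] : <e,<<t,t>,<t,t>>>.
[clever student] is required to be <e,<<t,t>,<t,t>>>. clever : e cannot yield <e,<<t,t>,<t,t>>> as functor, so student : <e,<e,<<t,t>,<t,t>>>>.

<e,<e,<<t,t>,<t,t>>>>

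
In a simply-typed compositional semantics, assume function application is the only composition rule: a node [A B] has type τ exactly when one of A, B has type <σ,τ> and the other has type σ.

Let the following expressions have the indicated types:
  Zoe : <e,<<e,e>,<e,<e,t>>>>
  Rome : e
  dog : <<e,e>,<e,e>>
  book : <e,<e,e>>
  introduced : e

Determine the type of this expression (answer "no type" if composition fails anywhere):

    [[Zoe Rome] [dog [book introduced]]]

<e,<e,t>>

[Zoe Rome]: Zoe is <e,<<e,e>,<e,<e,t>>>>, Rome is e; result <<e,e>,<e,<e,t>>>.
[book introduced]: book is <e,<e,e>>, introduced is e; result <e,e>.
[dog [book introduced]]: dog is <<e,e>,<e,e>>, [book introduced] is <e,e>; result <e,e>.
[[Zoe Rome] [dog [book introduced]]]: [Zoe Rome] is <<e,e>,<e,<e,t>>>, [dog [book introduced]] is <e,e>; result <e,<e,t>>.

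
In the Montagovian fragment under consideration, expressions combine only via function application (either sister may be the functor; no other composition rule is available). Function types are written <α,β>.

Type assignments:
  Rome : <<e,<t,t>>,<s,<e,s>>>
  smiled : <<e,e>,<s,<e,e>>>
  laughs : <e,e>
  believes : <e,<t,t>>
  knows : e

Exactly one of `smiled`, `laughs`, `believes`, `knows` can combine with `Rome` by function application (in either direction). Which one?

smiled : <<e,e>,<s,<e,e>>> — neither side's domain matches the other.
laughs : <e,e> — neither side's domain matches the other.
believes — combines: Rome : <<e,<t,t>>,<s,<e,s>>> takes believes : <e,<t,t>> as argument, giving <s,<e,s>>.
knows : e — neither side's domain matches the other.

believes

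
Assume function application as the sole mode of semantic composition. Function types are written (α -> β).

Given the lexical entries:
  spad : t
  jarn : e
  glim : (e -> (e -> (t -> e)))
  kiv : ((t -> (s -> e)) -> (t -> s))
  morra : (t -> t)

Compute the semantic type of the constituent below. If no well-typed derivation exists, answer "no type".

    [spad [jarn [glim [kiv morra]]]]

[kiv morra]: ((t -> (s -> e)) -> (t -> s)) with (t -> t) — neither is a function whose domain matches the other; composition fails here.

no type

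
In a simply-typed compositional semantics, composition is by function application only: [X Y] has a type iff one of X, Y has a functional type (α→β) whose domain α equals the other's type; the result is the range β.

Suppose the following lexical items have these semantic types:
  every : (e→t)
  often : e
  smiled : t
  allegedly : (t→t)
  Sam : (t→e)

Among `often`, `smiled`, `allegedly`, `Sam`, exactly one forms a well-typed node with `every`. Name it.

often — combines: every : (e→t) takes often : e as argument, giving t.
smiled : t — does not combine with every.
allegedly : (t→t) — does not combine with every.
Sam : (t→e) — does not combine with every.

often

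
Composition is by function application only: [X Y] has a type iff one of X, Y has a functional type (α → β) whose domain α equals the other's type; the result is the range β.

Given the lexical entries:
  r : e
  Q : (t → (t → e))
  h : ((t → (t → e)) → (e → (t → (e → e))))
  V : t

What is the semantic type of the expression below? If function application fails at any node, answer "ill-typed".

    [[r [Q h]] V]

[Q h]: functor h : ((t → (t → e)) → (e → (t → (e → e)))), argument Q : (t → (t → e)); result (e → (t → (e → e))).
[r [Q h]]: functor [Q h] : (e → (t → (e → e))), argument r : e; result (t → (e → e)).
[[r [Q h]] V]: functor [r [Q h]] : (t → (e → e)), argument V : t; result (e → e).

(e → e)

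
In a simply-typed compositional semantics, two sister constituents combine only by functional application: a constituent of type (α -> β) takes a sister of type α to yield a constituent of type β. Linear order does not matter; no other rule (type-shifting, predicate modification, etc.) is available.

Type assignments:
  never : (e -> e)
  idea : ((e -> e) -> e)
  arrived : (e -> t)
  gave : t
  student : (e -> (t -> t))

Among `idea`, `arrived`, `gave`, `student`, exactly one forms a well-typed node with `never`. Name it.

idea — combines: idea : ((e -> e) -> e) takes never : (e -> e) as argument, giving e.
arrived : (e -> t) — neither side's domain matches the other.
gave : t — neither side's domain matches the other.
student : (e -> (t -> t)) — neither side's domain matches the other.

idea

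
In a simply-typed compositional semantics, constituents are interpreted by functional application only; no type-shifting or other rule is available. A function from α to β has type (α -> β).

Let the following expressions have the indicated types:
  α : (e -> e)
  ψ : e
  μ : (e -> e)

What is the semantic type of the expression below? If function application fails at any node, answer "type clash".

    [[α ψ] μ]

e

[α ψ]: α is (e -> e), ψ is e; result e.
[[α ψ] μ]: μ is (e -> e), [α ψ] is e; result e.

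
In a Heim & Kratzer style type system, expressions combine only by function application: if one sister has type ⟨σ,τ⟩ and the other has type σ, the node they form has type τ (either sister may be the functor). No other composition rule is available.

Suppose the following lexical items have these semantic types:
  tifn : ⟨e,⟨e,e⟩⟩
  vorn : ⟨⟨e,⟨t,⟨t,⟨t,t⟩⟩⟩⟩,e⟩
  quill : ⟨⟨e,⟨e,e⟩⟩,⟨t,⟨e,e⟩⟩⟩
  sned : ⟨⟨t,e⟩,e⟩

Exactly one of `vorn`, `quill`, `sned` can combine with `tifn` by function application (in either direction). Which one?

vorn : ⟨⟨e,⟨t,⟨t,⟨t,t⟩⟩⟩⟩,e⟩ — neither side's domain matches the other.
quill — combines: quill : ⟨⟨e,⟨e,e⟩⟩,⟨t,⟨e,e⟩⟩⟩ takes tifn : ⟨e,⟨e,e⟩⟩ as argument, giving ⟨t,⟨e,e⟩⟩.
sned : ⟨⟨t,e⟩,e⟩ — neither side's domain matches the other.

quill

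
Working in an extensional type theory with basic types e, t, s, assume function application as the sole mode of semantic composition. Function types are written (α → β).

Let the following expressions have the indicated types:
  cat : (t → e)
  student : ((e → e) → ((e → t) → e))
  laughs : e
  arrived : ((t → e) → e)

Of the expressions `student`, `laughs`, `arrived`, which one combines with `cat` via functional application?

student : ((e → e) → ((e → t) → e)) — cat needs t; student needs (e → e); neither fits.
laughs : e — cat needs t; laughs needs nothing (atomic); neither fits.
arrived — combines: arrived : ((t → e) → e) takes cat : (t → e) as argument, giving e.

arrived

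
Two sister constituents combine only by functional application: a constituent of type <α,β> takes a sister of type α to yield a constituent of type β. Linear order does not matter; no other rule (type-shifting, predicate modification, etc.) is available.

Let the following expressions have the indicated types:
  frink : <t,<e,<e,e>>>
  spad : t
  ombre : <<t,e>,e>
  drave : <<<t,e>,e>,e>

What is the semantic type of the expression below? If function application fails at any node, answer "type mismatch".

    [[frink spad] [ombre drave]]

[frink spad]: frink is <t,<e,<e,e>>>, spad is t; result <e,<e,e>>.
[ombre drave]: drave is <<<t,e>,e>,e>, ombre is <<t,e>,e>; result e.
[[frink spad] [ombre drave]]: [frink spad] is <e,<e,e>>, [ombre drave] is e; result <e,e>.

<e,e>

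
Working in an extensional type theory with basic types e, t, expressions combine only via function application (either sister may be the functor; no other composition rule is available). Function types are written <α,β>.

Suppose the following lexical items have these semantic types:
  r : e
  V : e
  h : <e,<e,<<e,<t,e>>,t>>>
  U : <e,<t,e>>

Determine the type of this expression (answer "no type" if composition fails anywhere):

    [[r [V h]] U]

t

At [V h], h : <e,<e,<<e,<t,e>>,t>>> takes V : e, giving <e,<<e,<t,e>>,t>>.
At [r [V h]], [V h] : <e,<<e,<t,e>>,t>> takes r : e, giving <<e,<t,e>>,t>.
At [[r [V h]] U], [r [V h]] : <<e,<t,e>>,t> takes U : <e,<t,e>>, giving t.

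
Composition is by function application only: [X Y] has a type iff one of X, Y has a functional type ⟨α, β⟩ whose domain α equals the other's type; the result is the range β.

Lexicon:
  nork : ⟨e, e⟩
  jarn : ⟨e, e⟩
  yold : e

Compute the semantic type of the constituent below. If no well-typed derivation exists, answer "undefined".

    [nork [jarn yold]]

At [jarn yold], jarn : ⟨e, e⟩ takes yold : e, giving e.
At [nork [jarn yold]], nork : ⟨e, e⟩ takes [jarn yold] : e, giving e.

e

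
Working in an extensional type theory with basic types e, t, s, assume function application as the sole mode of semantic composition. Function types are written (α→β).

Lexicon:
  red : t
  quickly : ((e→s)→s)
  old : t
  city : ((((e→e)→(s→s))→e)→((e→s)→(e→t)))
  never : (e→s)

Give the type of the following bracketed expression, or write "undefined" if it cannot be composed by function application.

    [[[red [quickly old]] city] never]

undefined

[quickly old]: ((e→s)→s) with t — neither is a function whose domain matches the other; composition fails here.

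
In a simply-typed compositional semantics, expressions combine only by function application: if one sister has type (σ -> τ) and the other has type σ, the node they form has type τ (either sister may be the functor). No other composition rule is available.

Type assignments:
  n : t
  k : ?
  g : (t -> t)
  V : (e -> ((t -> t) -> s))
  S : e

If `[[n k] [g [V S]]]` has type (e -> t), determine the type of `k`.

[[n k] [g [V S]]] is required to be (e -> t). [g [V S]] : s cannot yield (e -> t) as functor, so [n k] : (s -> (e -> t)).
[n k] is required to be (s -> (e -> t)). n : t cannot yield (s -> (e -> t)) as functor, so k : (t -> (s -> (e -> t))).

(t -> (s -> (e -> t)))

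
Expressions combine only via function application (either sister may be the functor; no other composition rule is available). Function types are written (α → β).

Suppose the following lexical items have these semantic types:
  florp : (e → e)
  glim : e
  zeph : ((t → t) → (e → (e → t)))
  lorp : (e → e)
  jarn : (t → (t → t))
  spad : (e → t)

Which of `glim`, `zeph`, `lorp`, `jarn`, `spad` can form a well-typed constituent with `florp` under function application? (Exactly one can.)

glim

glim — combines: florp : (e → e) takes glim : e as argument, giving e.
zeph : ((t → t) → (e → (e → t))) — no; florp wants e, and zeph wants (t → t).
lorp : (e → e) — no; florp wants e, and lorp wants e.
jarn : (t → (t → t)) — no; florp wants e, and jarn wants t.
spad : (e → t) — no; florp wants e, and spad wants e.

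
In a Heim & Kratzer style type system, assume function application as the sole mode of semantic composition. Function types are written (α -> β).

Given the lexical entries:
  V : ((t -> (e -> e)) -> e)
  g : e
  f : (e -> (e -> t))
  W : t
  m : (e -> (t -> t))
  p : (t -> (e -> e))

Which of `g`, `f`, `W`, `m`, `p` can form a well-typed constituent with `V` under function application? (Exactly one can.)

g : e — no; V wants (t -> (e -> e)), and g wants nothing (atomic).
f : (e -> (e -> t)) — no; V wants (t -> (e -> e)), and f wants e.
W : t — no; V wants (t -> (e -> e)), and W wants nothing (atomic).
m : (e -> (t -> t)) — no; V wants (t -> (e -> e)), and m wants e.
p — combines: V : ((t -> (e -> e)) -> e) takes p : (t -> (e -> e)) as argument, giving e.

p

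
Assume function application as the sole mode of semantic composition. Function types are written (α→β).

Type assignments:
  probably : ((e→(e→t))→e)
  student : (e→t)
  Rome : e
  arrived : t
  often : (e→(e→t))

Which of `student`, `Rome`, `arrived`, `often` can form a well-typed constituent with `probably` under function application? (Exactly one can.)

often

student : (e→t) — does not combine with probably.
Rome : e — does not combine with probably.
arrived : t — does not combine with probably.
often — combines: probably : ((e→(e→t))→e) takes often : (e→(e→t)) as argument, giving e.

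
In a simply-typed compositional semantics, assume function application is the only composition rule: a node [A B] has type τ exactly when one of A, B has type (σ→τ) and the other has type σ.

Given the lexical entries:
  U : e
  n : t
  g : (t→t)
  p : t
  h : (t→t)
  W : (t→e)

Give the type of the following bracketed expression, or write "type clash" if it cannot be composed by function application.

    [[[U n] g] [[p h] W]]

type clash

[U n]: e and t cannot combine by function application — type clash.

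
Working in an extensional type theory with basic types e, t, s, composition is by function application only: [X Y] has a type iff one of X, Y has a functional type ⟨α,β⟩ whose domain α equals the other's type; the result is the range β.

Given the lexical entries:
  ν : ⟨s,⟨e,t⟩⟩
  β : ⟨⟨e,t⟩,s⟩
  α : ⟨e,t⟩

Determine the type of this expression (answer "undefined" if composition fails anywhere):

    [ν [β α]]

[β α]: ⟨⟨e,t⟩,s⟩ applied to ⟨e,t⟩ yields s.
[ν [β α]]: ⟨s,⟨e,t⟩⟩ applied to s yields ⟨e,t⟩.

⟨e,t⟩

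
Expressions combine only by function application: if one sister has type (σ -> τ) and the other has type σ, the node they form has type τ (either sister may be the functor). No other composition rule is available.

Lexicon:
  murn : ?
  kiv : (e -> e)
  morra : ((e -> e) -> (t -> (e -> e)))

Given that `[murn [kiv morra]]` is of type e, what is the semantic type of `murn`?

((t -> (e -> e)) -> e)

At [murn [kiv morra]] (required: e): [kiv morra] is (t -> (e -> e)), which is not a function with range e; hence murn is the functor — type ((t -> (e -> e)) -> e).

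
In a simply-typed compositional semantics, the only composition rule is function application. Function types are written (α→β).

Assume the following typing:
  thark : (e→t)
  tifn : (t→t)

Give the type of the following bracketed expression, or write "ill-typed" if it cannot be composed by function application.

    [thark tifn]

[thark tifn]: (e→t) with (t→t) — neither is a function whose domain matches the other; composition fails here.

ill-typed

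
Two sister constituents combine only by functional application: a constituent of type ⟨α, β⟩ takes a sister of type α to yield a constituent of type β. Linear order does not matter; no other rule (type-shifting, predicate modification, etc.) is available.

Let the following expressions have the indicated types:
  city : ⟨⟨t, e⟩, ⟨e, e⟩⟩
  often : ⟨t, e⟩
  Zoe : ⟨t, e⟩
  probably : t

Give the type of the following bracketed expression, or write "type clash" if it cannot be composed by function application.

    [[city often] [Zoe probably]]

e

[city often]: city is ⟨⟨t, e⟩, ⟨e, e⟩⟩, often is ⟨t, e⟩; result ⟨e, e⟩.
[Zoe probably]: Zoe is ⟨t, e⟩, probably is t; result e.
[[city often] [Zoe probably]]: [city often] is ⟨e, e⟩, [Zoe probably] is e; result e.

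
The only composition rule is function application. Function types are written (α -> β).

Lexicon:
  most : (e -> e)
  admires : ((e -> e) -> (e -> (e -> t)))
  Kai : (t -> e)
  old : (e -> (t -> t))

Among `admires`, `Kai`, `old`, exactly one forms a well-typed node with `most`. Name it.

admires

admires — combines: admires : ((e -> e) -> (e -> (e -> t))) takes most : (e -> e) as argument, giving (e -> (e -> t)).
Kai : (t -> e) — neither side's domain matches the other.
old : (e -> (t -> t)) — neither side's domain matches the other.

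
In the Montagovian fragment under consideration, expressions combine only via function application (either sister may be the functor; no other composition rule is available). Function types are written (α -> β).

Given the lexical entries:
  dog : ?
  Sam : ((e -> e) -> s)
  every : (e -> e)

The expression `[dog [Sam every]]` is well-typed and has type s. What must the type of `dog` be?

For [dog [Sam every]] to have type s with [Sam every] of type s, dog must be the function: dog : (s -> s).

(s -> s)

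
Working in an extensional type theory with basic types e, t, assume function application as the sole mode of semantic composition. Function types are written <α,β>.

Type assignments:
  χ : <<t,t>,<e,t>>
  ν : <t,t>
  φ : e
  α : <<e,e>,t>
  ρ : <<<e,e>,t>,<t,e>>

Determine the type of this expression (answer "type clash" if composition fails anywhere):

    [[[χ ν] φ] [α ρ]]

e

[χ ν]: functor χ : <<t,t>,<e,t>>, argument ν : <t,t>; result <e,t>.
[[χ ν] φ]: functor [χ ν] : <e,t>, argument φ : e; result t.
[α ρ]: functor ρ : <<<e,e>,t>,<t,e>>, argument α : <<e,e>,t>; result <t,e>.
[[[χ ν] φ] [α ρ]]: functor [α ρ] : <t,e>, argument [[χ ν] φ] : t; result e.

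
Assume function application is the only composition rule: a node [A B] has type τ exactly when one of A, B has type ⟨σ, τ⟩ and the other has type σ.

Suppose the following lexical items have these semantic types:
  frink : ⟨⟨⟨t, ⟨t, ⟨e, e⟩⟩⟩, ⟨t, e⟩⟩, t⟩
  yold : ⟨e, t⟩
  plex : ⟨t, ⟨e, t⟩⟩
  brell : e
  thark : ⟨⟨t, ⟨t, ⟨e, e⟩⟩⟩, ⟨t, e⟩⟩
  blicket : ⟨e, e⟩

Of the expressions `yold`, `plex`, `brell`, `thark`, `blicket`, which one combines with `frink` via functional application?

yold : ⟨e, t⟩ — frink needs ⟨⟨t, ⟨t, ⟨e, e⟩⟩⟩, ⟨t, e⟩⟩; yold needs e; neither fits.
plex : ⟨t, ⟨e, t⟩⟩ — frink needs ⟨⟨t, ⟨t, ⟨e, e⟩⟩⟩, ⟨t, e⟩⟩; plex needs t; neither fits.
brell : e — frink needs ⟨⟨t, ⟨t, ⟨e, e⟩⟩⟩, ⟨t, e⟩⟩; brell needs nothing (atomic); neither fits.
thark — combines: frink : ⟨⟨⟨t, ⟨t, ⟨e, e⟩⟩⟩, ⟨t, e⟩⟩, t⟩ takes thark : ⟨⟨t, ⟨t, ⟨e, e⟩⟩⟩, ⟨t, e⟩⟩ as argument, giving t.
blicket : ⟨e, e⟩ — frink needs ⟨⟨t, ⟨t, ⟨e, e⟩⟩⟩, ⟨t, e⟩⟩; blicket needs e; neither fits.

thark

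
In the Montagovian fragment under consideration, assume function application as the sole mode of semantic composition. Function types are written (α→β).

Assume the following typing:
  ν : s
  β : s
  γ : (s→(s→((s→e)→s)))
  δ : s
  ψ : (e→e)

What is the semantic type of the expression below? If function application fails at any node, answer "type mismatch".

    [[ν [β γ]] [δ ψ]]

type mismatch

At [β γ], γ : (s→(s→((s→e)→s))) takes β : s, giving (s→((s→e)→s)).
At [ν [β γ]], [β γ] : (s→((s→e)→s)) takes ν : s, giving ((s→e)→s).
At [δ ψ]: neither s nor (e→e) can take the other as argument; the node is ill-typed.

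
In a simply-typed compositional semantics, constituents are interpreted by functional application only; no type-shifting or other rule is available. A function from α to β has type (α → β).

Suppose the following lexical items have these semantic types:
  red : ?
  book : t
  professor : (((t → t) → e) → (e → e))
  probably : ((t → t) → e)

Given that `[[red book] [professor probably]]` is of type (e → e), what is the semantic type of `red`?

(t → ((e → e) → (e → e)))

At [[red book] [professor probably]] (required: (e → e)): [professor probably] is (e → e), which is not a function with range (e → e); hence [red book] is the functor — type ((e → e) → (e → e)).
At [red book] (required: ((e → e) → (e → e))): book is t, which is not a function with range ((e → e) → (e → e)); hence red is the functor — type (t → ((e → e) → (e → e))).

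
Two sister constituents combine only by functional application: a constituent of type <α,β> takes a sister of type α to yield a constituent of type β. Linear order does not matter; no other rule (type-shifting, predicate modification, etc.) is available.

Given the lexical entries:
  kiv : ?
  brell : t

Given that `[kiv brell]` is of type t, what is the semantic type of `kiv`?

<t,t>

At [kiv brell] (required: t): brell is t, which is not a function with range t; hence kiv is the functor — type <t,t>.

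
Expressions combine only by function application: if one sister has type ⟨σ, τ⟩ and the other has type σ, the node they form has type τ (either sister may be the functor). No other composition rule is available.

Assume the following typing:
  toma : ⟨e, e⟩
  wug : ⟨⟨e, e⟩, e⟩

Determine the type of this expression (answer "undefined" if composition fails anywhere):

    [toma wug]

e

[toma wug]: functor wug : ⟨⟨e, e⟩, e⟩, argument toma : ⟨e, e⟩; result e.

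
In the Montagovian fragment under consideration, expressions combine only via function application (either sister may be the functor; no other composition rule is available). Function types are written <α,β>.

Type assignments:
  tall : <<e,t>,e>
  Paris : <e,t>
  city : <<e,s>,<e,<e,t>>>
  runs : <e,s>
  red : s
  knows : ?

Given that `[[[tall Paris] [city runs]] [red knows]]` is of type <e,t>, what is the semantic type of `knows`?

[[[tall Paris] [city runs]] [red knows]] is required to be <e,t>. [[tall Paris] [city runs]] : <e,t> cannot yield <e,t> as functor, so [red knows] : <<e,t>,<e,t>>.
[red knows] is required to be <<e,t>,<e,t>>. red : s cannot yield <<e,t>,<e,t>> as functor, so knows : <s,<<e,t>,<e,t>>>.

<s,<<e,t>,<e,t>>>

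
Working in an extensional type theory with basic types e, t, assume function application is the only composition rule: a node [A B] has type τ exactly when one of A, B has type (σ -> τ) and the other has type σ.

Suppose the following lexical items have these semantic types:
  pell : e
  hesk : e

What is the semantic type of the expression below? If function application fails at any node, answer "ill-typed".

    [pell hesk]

ill-typed

[pell hesk]: e with e — neither is a function whose domain matches the other; composition fails here.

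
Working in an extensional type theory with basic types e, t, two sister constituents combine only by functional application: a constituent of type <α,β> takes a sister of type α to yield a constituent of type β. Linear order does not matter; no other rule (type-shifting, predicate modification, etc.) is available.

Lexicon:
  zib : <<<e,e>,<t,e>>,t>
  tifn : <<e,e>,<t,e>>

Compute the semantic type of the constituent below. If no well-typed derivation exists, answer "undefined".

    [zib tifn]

t

[zib tifn]: <<<e,e>,<t,e>>,t> applied to <<e,e>,<t,e>> yields t.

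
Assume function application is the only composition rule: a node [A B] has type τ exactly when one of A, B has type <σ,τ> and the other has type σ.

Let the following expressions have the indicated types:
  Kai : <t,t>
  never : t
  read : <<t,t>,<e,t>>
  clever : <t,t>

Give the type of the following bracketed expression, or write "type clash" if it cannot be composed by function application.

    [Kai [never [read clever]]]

type clash

[read clever]: functor read : <<t,t>,<e,t>>, argument clever : <t,t>; result <e,t>.
[never [read clever]]: t with <e,t> — neither is a function whose domain matches the other; composition fails here.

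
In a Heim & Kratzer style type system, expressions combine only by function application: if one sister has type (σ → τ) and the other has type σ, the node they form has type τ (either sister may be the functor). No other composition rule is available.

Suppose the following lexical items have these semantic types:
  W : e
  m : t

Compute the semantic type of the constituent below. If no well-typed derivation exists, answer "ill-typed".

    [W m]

ill-typed

[W m]: e with t — neither is a function whose domain matches the other; composition fails here.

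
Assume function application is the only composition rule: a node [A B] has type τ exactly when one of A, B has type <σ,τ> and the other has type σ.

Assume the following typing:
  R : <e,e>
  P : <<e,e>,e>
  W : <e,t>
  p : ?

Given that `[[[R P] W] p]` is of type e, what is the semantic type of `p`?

[[[R P] W] p] must have type e. The sister [[R P] W] has type t; that is not a function onto e, so p must be the functor, of type <t,e>.

<t,e>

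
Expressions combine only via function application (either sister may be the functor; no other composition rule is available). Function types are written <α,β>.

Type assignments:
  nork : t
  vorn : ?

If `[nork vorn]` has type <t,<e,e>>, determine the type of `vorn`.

<t,<t,<e,e>>>

At [nork vorn] (required: <t,<e,e>>): nork is t, which is not a function with range <t,<e,e>>; hence vorn is the functor — type <t,<t,<e,e>>>.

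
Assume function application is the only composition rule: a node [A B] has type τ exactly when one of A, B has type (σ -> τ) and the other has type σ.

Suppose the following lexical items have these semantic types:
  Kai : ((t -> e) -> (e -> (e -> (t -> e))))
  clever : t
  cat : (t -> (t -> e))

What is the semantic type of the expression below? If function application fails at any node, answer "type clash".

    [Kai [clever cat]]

(e -> (e -> (t -> e)))

At [clever cat], cat : (t -> (t -> e)) takes clever : t, giving (t -> e).
At [Kai [clever cat]], Kai : ((t -> e) -> (e -> (e -> (t -> e)))) takes [clever cat] : (t -> e), giving (e -> (e -> (t -> e))).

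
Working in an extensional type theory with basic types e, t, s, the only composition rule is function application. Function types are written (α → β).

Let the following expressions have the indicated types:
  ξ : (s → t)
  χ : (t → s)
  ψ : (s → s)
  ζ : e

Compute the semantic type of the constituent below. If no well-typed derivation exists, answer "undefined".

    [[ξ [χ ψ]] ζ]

At [χ ψ]: neither (t → s) nor (s → s) can take the other as argument; the node is ill-typed.

undefined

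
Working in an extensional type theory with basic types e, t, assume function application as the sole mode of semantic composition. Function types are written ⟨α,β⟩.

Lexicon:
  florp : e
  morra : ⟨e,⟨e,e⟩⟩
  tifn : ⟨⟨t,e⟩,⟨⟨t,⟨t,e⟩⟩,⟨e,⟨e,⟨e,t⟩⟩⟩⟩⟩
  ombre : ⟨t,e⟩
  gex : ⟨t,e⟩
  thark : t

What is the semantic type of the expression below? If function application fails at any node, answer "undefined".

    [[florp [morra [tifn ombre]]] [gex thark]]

undefined

At [tifn ombre], tifn : ⟨⟨t,e⟩,⟨⟨t,⟨t,e⟩⟩,⟨e,⟨e,⟨e,t⟩⟩⟩⟩⟩ takes ombre : ⟨t,e⟩, giving ⟨⟨t,⟨t,e⟩⟩,⟨e,⟨e,⟨e,t⟩⟩⟩⟩.
[morra [tifn ombre]]: ⟨e,⟨e,e⟩⟩ with ⟨⟨t,⟨t,e⟩⟩,⟨e,⟨e,⟨e,t⟩⟩⟩⟩ — neither is a function whose domain matches the other; composition fails here.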